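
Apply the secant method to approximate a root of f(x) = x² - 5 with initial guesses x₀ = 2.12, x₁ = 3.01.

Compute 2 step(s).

f(x) = x² - 5
x₀ = 2.12, x₁ = 3.01

Secant formula: x_{n+1} = x_n - f(x_n)(x_n - x_{n-1})/(f(x_n) - f(x_{n-1}))

Iteration 1:
  f(2.120000) = -0.505600
  f(3.010000) = 4.060100
  x_2 = 3.010000 - 4.060100×(3.010000 - 2.120000)/(4.060100 - (-0.505600))
       = 2.218558
Iteration 2:
  f(3.010000) = 4.060100
  f(2.218558) = -0.078003
  x_3 = 2.218558 - (-0.078003)×(2.218558 - 3.010000)/(-0.078003 - 4.060100)
       = 2.233476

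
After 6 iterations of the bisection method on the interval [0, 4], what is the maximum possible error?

Bisection error bound: |error| ≤ (b-a)/2^n
|error| ≤ (4 - 0)/2^6 = 4/2^6
|error| ≤ 0.0625000000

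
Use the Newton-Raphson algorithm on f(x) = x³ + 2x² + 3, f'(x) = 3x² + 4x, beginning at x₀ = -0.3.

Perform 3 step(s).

f(x) = x³ + 2x² + 3
f'(x) = 3x² + 4x
x₀ = -0.3

Newton-Raphson formula: x_{n+1} = x_n - f(x_n)/f'(x_n)

Iteration 1:
  f(-0.300000) = 3.153000
  f'(-0.300000) = -0.930000
  x_1 = -0.300000 - 3.153000/(-0.930000) = 3.090323
Iteration 2:
  f(3.090323) = 51.613057
  f'(3.090323) = 41.011571
  x_2 = 3.090323 - 51.613057/41.011571 = 1.831823
Iteration 3:
  f(1.831823) = 15.857966
  f'(1.831823) = 17.394014
  x_3 = 1.831823 - 15.857966/17.394014 = 0.920132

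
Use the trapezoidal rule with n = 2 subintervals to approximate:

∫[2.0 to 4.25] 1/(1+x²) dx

f(x) = 1/(1+x²)
a = 2.0, b = 4.25, n = 2
h = (b - a)/n = 1.125000

Trapezoidal rule: (h/2)[f(x₀) + 2f(x₁) + 2f(x₂) + ... + f(xₙ)]

x_0 = 2.0000, f(x_0) = 0.200000, coefficient = 1
x_1 = 3.1250, f(x_1) = 0.092888, coefficient = 2
x_2 = 4.2500, f(x_2) = 0.052459, coefficient = 1

I ≈ (1.125000/2) × 0.438236 = 0.246507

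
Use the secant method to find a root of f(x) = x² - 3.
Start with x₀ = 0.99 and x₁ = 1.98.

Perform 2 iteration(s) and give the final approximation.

f(x) = x² - 3
x₀ = 0.99, x₁ = 1.98

Secant formula: x_{n+1} = x_n - f(x_n)(x_n - x_{n-1})/(f(x_n) - f(x_{n-1}))

Iteration 1:
  f(0.990000) = -2.019900
  f(1.980000) = 0.920400
  x_2 = 1.980000 - 0.920400×(1.980000 - 0.990000)/(0.920400 - (-2.019900))
       = 1.670101
Iteration 2:
  f(1.980000) = 0.920400
  f(1.670101) = -0.210763
  x_3 = 1.670101 - (-0.210763)×(1.670101 - 1.980000)/(-0.210763 - 0.920400)
       = 1.727843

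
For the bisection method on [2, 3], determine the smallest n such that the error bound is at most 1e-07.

We need (b-a)/2^n ≤ 1e-07
(3 - 2)/2^n ≤ 1e-07
1/2^n ≤ 1e-07
2^n ≥ 10000000
n ≥ log₂(10000000) = 23.25
n ≥ 24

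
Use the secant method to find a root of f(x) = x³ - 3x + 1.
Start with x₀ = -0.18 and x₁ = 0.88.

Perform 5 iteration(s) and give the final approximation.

f(x) = x³ - 3x + 1
x₀ = -0.18, x₁ = 0.88

Secant formula: x_{n+1} = x_n - f(x_n)(x_n - x_{n-1})/(f(x_n) - f(x_{n-1}))

Iteration 1:
  f(-0.180000) = 1.534168
  f(0.880000) = -0.958528
  x_2 = 0.880000 - (-0.958528)×(0.880000 - (-0.180000))/(-0.958528 - 1.534168)
       = 0.472393
Iteration 2:
  f(0.880000) = -0.958528
  f(0.472393) = -0.311763
  x_3 = 0.472393 - (-0.311763)×(0.472393 - 0.880000)/(-0.311763 - (-0.958528))
       = 0.275913
Iteration 3:
  f(0.472393) = -0.311763
  f(0.275913) = 0.193265
  x_4 = 0.275913 - 0.193265×(0.275913 - 0.472393)/(0.193265 - (-0.311763))
       = 0.351103
Iteration 4:
  f(0.275913) = 0.193265
  f(0.351103) = -0.010026
  x_5 = 0.351103 - (-0.010026)×(0.351103 - 0.275913)/(-0.010026 - 0.193265)
       = 0.347394
Iteration 5:
  f(0.351103) = -0.010026
  f(0.347394) = -0.000258
  x_6 = 0.347394 - (-0.000258)×(0.347394 - 0.351103)/(-0.000258 - (-0.010026))
       = 0.347296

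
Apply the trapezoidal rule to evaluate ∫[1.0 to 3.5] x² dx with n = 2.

f(x) = x²
a = 1.0, b = 3.5, n = 2
h = (b - a)/n = 1.250000

Trapezoidal rule: (h/2)[f(x₀) + 2f(x₁) + 2f(x₂) + ... + f(xₙ)]

x_0 = 1.0000, f(x_0) = 1.000000, coefficient = 1
x_1 = 2.2500, f(x_1) = 5.062500, coefficient = 2
x_2 = 3.5000, f(x_2) = 12.250000, coefficient = 1

I ≈ (1.250000/2) × 23.375000 = 14.609375
Exact value: 13.958333
Error: 0.651042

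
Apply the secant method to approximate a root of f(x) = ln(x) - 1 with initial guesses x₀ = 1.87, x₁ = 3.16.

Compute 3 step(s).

f(x) = ln(x) - 1
x₀ = 1.87, x₁ = 3.16

Secant formula: x_{n+1} = x_n - f(x_n)(x_n - x_{n-1})/(f(x_n) - f(x_{n-1}))

Iteration 1:
  f(1.870000) = -0.374062
  f(3.160000) = 0.150572
  x_2 = 3.160000 - 0.150572×(3.160000 - 1.870000)/(0.150572 - (-0.374062))
       = 2.789765
Iteration 2:
  f(3.160000) = 0.150572
  f(2.789765) = 0.025957
  x_3 = 2.789765 - 0.025957×(2.789765 - 3.160000)/(0.025957 - 0.150572)
       = 2.712645
Iteration 3:
  f(2.789765) = 0.025957
  f(2.712645) = -0.002076
  x_4 = 2.712645 - (-0.002076)×(2.712645 - 2.789765)/(-0.002076 - 0.025957)
       = 2.718356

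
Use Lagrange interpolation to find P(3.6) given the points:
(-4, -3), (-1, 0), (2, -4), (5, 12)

Lagrange interpolation formula:
P(x) = Σ yᵢ × Lᵢ(x)
where Lᵢ(x) = Π_{j≠i} (x - xⱼ)/(xᵢ - xⱼ)

L_0(3.6) = (3.6 - (-1))/(-4 - (-1)) × (3.6 - 2)/(-4 - 2) × (3.6 - 5)/(-4 - 5) = 0.063605
L_1(3.6) = (3.6 - (-4))/(-1 - (-4)) × (3.6 - 2)/(-1 - 2) × (3.6 - 5)/(-1 - 5) = -0.315259
L_2(3.6) = (3.6 - (-4))/(2 - (-4)) × (3.6 - (-1))/(2 - (-1)) × (3.6 - 5)/(2 - 5) = 0.906370
L_3(3.6) = (3.6 - (-4))/(5 - (-4)) × (3.6 - (-1))/(5 - (-1)) × (3.6 - 2)/(5 - 2) = 0.345284

P(3.6) = (-3)×L_0(3.6) + 0×L_1(3.6) + (-4)×L_2(3.6) + 12×L_3(3.6)
P(3.6) = 0.327111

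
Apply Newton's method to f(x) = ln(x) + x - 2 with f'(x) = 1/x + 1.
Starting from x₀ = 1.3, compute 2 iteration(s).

f(x) = ln(x) + x - 2
f'(x) = 1/x + 1
x₀ = 1.3

Newton-Raphson formula: x_{n+1} = x_n - f(x_n)/f'(x_n)

Iteration 1:
  f(1.300000) = -0.437636
  f'(1.300000) = 1.769231
  x_1 = 1.300000 - (-0.437636)/1.769231 = 1.547359
Iteration 2:
  f(1.547359) = -0.016091
  f'(1.547359) = 1.646262
  x_2 = 1.547359 - (-0.016091)/1.646262 = 1.557134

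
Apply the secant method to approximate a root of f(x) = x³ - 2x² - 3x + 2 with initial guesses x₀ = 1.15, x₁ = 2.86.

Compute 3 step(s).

f(x) = x³ - 2x² - 3x + 2
x₀ = 1.15, x₁ = 2.86

Secant formula: x_{n+1} = x_n - f(x_n)(x_n - x_{n-1})/(f(x_n) - f(x_{n-1}))

Iteration 1:
  f(1.150000) = -2.574125
  f(2.860000) = 0.454456
  x_2 = 2.860000 - 0.454456×(2.860000 - 1.150000)/(0.454456 - (-2.574125))
       = 2.603405
Iteration 2:
  f(2.860000) = 0.454456
  f(2.603405) = -1.720509
  x_3 = 2.603405 - (-1.720509)×(2.603405 - 2.860000)/(-1.720509 - 0.454456)
       = 2.806385
Iteration 3:
  f(2.603405) = -1.720509
  f(2.806385) = -0.068233
  x_4 = 2.806385 - (-0.068233)×(2.806385 - 2.603405)/(-0.068233 - (-1.720509))
       = 2.814767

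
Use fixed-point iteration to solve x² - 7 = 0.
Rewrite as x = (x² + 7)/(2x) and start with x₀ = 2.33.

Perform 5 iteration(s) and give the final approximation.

Equation: x² - 7 = 0
Fixed-point form: x = (x² + 7)/(2x)
x₀ = 2.33

x_1 = g(2.330000) = 2.667146
x_2 = g(2.667146) = 2.645837
x_3 = g(2.645837) = 2.645751
x_4 = g(2.645751) = 2.645751
x_5 = g(2.645751) = 2.645751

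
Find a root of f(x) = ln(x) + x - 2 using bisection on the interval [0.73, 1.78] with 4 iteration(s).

f(x) = ln(x) + x - 2
Initial interval: [0.73, 1.78]

Iteration 1:
  c_1 = (0.730000 + 1.780000)/2 = 1.255000
  f(c_1) = f(1.255000) = -0.517864
  f(a) × f(c) ≥ 0, new interval: [1.255000, 1.780000]
Iteration 2:
  c_2 = (1.255000 + 1.780000)/2 = 1.517500
  f(c_2) = f(1.517500) = -0.065436
  f(a) × f(c) ≥ 0, new interval: [1.517500, 1.780000]
Iteration 3:
  c_3 = (1.517500 + 1.780000)/2 = 1.648750
  f(c_3) = f(1.648750) = 0.148767
  f(a) × f(c) < 0, new interval: [1.517500, 1.648750]
Iteration 4:
  c_4 = (1.517500 + 1.648750)/2 = 1.583125
  f(c_4) = f(1.583125) = 0.042526
  f(a) × f(c) < 0, new interval: [1.517500, 1.583125]

After 4 iteration(s), the approximation is c_4 = 1.583125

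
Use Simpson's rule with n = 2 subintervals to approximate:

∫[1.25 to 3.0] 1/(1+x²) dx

f(x) = 1/(1+x²)
a = 1.25, b = 3.0, n = 2
h = (b - a)/n = 0.875000

Simpson's rule: (h/3)[f(x₀) + 4f(x₁) + 2f(x₂) + ... + f(xₙ)]

x_0 = 1.2500, f(x_0) = 0.390244, coefficient = 1
x_1 = 2.1250, f(x_1) = 0.181303, coefficient = 4
x_2 = 3.0000, f(x_2) = 0.100000, coefficient = 1

I ≈ (0.875000/3) × 1.215456 = 0.354508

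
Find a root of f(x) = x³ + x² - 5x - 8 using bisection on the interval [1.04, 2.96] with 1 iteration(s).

f(x) = x³ + x² - 5x - 8
Initial interval: [1.04, 2.96]

Iteration 1:
  c_1 = (1.040000 + 2.960000)/2 = 2.000000
  f(c_1) = f(2.000000) = -6.000000
  f(a) × f(c) ≥ 0, new interval: [2.000000, 2.960000]

After 1 iteration(s), the approximation is c_1 = 2.000000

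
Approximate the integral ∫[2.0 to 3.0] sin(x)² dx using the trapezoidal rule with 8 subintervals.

f(x) = sin(x)²
a = 2.0, b = 3.0, n = 8
h = (b - a)/n = 0.125000

Trapezoidal rule: (h/2)[f(x₀) + 2f(x₁) + 2f(x₂) + ... + f(xₙ)]

x_0 = 2.0000, f(x_0) = 0.826822, coefficient = 1
x_1 = 2.1250, f(x_1) = 0.723044, coefficient = 2
x_2 = 2.2500, f(x_2) = 0.605398, coefficient = 2
x_3 = 2.3750, f(x_3) = 0.481199, coefficient = 2
x_4 = 2.5000, f(x_4) = 0.358169, coefficient = 2
x_5 = 2.6250, f(x_5) = 0.243957, coefficient = 2
x_6 = 2.7500, f(x_6) = 0.145665, coefficient = 2
x_7 = 2.8750, f(x_7) = 0.069404, coefficient = 2
x_8 = 3.0000, f(x_8) = 0.019915, coefficient = 1

I ≈ (0.125000/2) × 6.100408 = 0.381275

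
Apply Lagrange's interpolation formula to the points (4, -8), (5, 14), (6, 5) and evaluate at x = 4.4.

Lagrange interpolation formula:
P(x) = Σ yᵢ × Lᵢ(x)
where Lᵢ(x) = Π_{j≠i} (x - xⱼ)/(xᵢ - xⱼ)

L_0(4.4) = (4.4 - 5)/(4 - 5) × (4.4 - 6)/(4 - 6) = 0.480000
L_1(4.4) = (4.4 - 4)/(5 - 4) × (4.4 - 6)/(5 - 6) = 0.640000
L_2(4.4) = (4.4 - 4)/(6 - 4) × (4.4 - 5)/(6 - 5) = -0.120000

P(4.4) = (-8)×L_0(4.4) + 14×L_1(4.4) + 5×L_2(4.4)
P(4.4) = 4.520000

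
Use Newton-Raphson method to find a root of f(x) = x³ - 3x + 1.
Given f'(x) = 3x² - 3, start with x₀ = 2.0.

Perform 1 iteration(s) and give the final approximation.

f(x) = x³ - 3x + 1
f'(x) = 3x² - 3
x₀ = 2.0

Newton-Raphson formula: x_{n+1} = x_n - f(x_n)/f'(x_n)

Iteration 1:
  f(2.000000) = 3.000000
  f'(2.000000) = 9.000000
  x_1 = 2.000000 - 3.000000/9.000000 = 1.666667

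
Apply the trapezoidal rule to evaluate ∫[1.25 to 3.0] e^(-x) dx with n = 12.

f(x) = e^(-x)
a = 1.25, b = 3.0, n = 12
h = (b - a)/n = 0.145833

Trapezoidal rule: (h/2)[f(x₀) + 2f(x₁) + 2f(x₂) + ... + f(xₙ)]

x_0 = 1.2500, f(x_0) = 0.286505, coefficient = 1
x_1 = 1.3958, f(x_1) = 0.247627, coefficient = 2
x_2 = 1.5417, f(x_2) = 0.214024, coefficient = 2
x_3 = 1.6875, f(x_3) = 0.184981, coefficient = 2
x_4 = 1.8333, f(x_4) = 0.159880, coefficient = 2
x_5 = 1.9792, f(x_5) = 0.138184, coefficient = 2
x_6 = 2.1250, f(x_6) = 0.119433, coefficient = 2
x_7 = 2.2708, f(x_7) = 0.103226, coefficient = 2
x_8 = 2.4167, f(x_8) = 0.089219, coefficient = 2
x_9 = 2.5625, f(x_9) = 0.077112, coefficient = 2
x_10 = 2.7083, f(x_10) = 0.066648, coefficient = 2
x_11 = 2.8542, f(x_11) = 0.057604, coefficient = 2
x_12 = 3.0000, f(x_12) = 0.049787, coefficient = 1

I ≈ (0.145833/2) × 3.252166 = 0.237137
Exact value: 0.236718
Error: 0.000419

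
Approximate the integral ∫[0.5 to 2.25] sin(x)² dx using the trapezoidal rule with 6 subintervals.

f(x) = sin(x)²
a = 0.5, b = 2.25, n = 6
h = (b - a)/n = 0.291667

Trapezoidal rule: (h/2)[f(x₀) + 2f(x₁) + 2f(x₂) + ... + f(xₙ)]

x_0 = 0.5000, f(x_0) = 0.229849, coefficient = 1
x_1 = 0.7917, f(x_1) = 0.506268, coefficient = 2
x_2 = 1.0833, f(x_2) = 0.780615, coefficient = 2
x_3 = 1.3750, f(x_3) = 0.962151, coefficient = 2
x_4 = 1.6667, f(x_4) = 0.990837, coefficient = 2
x_5 = 1.9583, f(x_5) = 0.857185, coefficient = 2
x_6 = 2.2500, f(x_6) = 0.605398, coefficient = 1

I ≈ (0.291667/2) × 9.029358 = 1.316781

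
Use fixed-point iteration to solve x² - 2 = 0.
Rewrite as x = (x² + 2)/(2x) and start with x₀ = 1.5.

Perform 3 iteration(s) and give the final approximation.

Equation: x² - 2 = 0
Fixed-point form: x = (x² + 2)/(2x)
x₀ = 1.5

x_1 = g(1.500000) = 1.416667
x_2 = g(1.416667) = 1.414216
x_3 = g(1.414216) = 1.414214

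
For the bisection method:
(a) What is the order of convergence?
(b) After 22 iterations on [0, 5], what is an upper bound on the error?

(a) Bisection has linear (order 1) convergence; the error is halved each step.

(b) Error bound = (b-a)/2^n = (5 - 0)/2^{22}
    = 5/2^{22}

(a) 1 (linear); (b) error ≤ 1.19e-06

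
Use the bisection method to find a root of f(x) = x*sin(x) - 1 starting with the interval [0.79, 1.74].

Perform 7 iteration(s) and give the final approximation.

f(x) = x*sin(x) - 1
Initial interval: [0.79, 1.74]

Iteration 1:
  c_1 = (0.790000 + 1.740000)/2 = 1.265000
  f(c_1) = f(1.265000) = 0.206314
  f(a) × f(c) < 0, new interval: [0.790000, 1.265000]
Iteration 2:
  c_2 = (0.790000 + 1.265000)/2 = 1.027500
  f(c_2) = f(1.027500) = -0.120450
  f(a) × f(c) ≥ 0, new interval: [1.027500, 1.265000]
Iteration 3:
  c_3 = (1.027500 + 1.265000)/2 = 1.146250
  f(c_3) = f(1.146250) = 0.044492
  f(a) × f(c) < 0, new interval: [1.027500, 1.146250]
Iteration 4:
  c_4 = (1.027500 + 1.146250)/2 = 1.086875
  f(c_4) = f(1.086875) = -0.037923
  f(a) × f(c) ≥ 0, new interval: [1.086875, 1.146250]
Iteration 5:
  c_5 = (1.086875 + 1.146250)/2 = 1.116563
  f(c_5) = f(1.116563) = 0.003340
  f(a) × f(c) < 0, new interval: [1.086875, 1.116563]
Iteration 6:
  c_6 = (1.086875 + 1.116563)/2 = 1.101719
  f(c_6) = f(1.101719) = -0.017283
  f(a) × f(c) ≥ 0, new interval: [1.101719, 1.116563]
Iteration 7:
  c_7 = (1.101719 + 1.116563)/2 = 1.109141
  f(c_7) = f(1.109141) = -0.006968
  f(a) × f(c) ≥ 0, new interval: [1.109141, 1.116563]

After 7 iteration(s), the approximation is c_7 = 1.109141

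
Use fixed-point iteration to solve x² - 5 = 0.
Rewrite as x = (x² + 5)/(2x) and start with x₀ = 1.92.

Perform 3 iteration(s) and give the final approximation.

Equation: x² - 5 = 0
Fixed-point form: x = (x² + 5)/(2x)
x₀ = 1.92

x_1 = g(1.920000) = 2.262083
x_2 = g(2.262083) = 2.236218
x_3 = g(2.236218) = 2.236068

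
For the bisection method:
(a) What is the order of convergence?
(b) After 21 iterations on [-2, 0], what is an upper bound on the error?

(a) Bisection has linear (order 1) convergence; the error is halved each step.

(b) Error bound = (b-a)/2^n = (0 - (-2))/2^{21}
    = 2/2^{21}

(a) 1 (linear); (b) error ≤ 9.54e-07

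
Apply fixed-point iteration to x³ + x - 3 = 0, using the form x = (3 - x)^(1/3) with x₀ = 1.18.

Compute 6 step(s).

Equation: x³ + x - 3 = 0
Fixed-point form: x = (3 - x)^(1/3)
x₀ = 1.18

x_1 = g(1.180000) = 1.220929
x_2 = g(1.220929) = 1.211707
x_3 = g(1.211707) = 1.213797
x_4 = g(1.213797) = 1.213324
x_5 = g(1.213324) = 1.213431
x_6 = g(1.213431) = 1.213407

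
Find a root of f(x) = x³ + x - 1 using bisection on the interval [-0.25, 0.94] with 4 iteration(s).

f(x) = x³ + x - 1
Initial interval: [-0.25, 0.94]

Iteration 1:
  c_1 = (-0.250000 + 0.940000)/2 = 0.345000
  f(c_1) = f(0.345000) = -0.613936
  f(a) × f(c) ≥ 0, new interval: [0.345000, 0.940000]
Iteration 2:
  c_2 = (0.345000 + 0.940000)/2 = 0.642500
  f(c_2) = f(0.642500) = -0.092272
  f(a) × f(c) ≥ 0, new interval: [0.642500, 0.940000]
Iteration 3:
  c_3 = (0.642500 + 0.940000)/2 = 0.791250
  f(c_3) = f(0.791250) = 0.286633
  f(a) × f(c) < 0, new interval: [0.642500, 0.791250]
Iteration 4:
  c_4 = (0.642500 + 0.791250)/2 = 0.716875
  f(c_4) = f(0.716875) = 0.085284
  f(a) × f(c) < 0, new interval: [0.642500, 0.716875]

After 4 iteration(s), the approximation is c_4 = 0.716875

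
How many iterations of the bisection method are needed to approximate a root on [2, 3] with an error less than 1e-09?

We need (b-a)/2^n ≤ 1e-09
(3 - 2)/2^n ≤ 1e-09
1/2^n ≤ 1e-09
2^n ≥ 1000000000
n ≥ log₂(1000000000) = 29.90
n ≥ 30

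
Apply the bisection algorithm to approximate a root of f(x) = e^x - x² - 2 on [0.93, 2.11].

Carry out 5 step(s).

f(x) = e^x - x² - 2
Initial interval: [0.93, 2.11]

Iteration 1:
  c_1 = (0.930000 + 2.110000)/2 = 1.520000
  f(c_1) = f(1.520000) = 0.261825
  f(a) × f(c) < 0, new interval: [0.930000, 1.520000]
Iteration 2:
  c_2 = (0.930000 + 1.520000)/2 = 1.225000
  f(c_2) = f(1.225000) = -0.096459
  f(a) × f(c) ≥ 0, new interval: [1.225000, 1.520000]
Iteration 3:
  c_3 = (1.225000 + 1.520000)/2 = 1.372500
  f(c_3) = f(1.372500) = 0.061445
  f(a) × f(c) < 0, new interval: [1.225000, 1.372500]
Iteration 4:
  c_4 = (1.225000 + 1.372500)/2 = 1.298750
  f(c_4) = f(1.298750) = -0.022039
  f(a) × f(c) ≥ 0, new interval: [1.298750, 1.372500]
Iteration 5:
  c_5 = (1.298750 + 1.372500)/2 = 1.335625
  f(c_5) = f(1.335625) = 0.018478
  f(a) × f(c) < 0, new interval: [1.298750, 1.335625]

After 5 iteration(s), the approximation is c_5 = 1.335625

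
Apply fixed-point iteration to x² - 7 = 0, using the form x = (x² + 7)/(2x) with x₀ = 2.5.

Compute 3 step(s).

Equation: x² - 7 = 0
Fixed-point form: x = (x² + 7)/(2x)
x₀ = 2.5

x_1 = g(2.500000) = 2.650000
x_2 = g(2.650000) = 2.645755
x_3 = g(2.645755) = 2.645751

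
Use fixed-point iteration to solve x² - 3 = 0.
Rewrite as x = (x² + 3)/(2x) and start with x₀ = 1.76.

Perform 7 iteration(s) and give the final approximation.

Equation: x² - 3 = 0
Fixed-point form: x = (x² + 3)/(2x)
x₀ = 1.76

x_1 = g(1.760000) = 1.732273
x_2 = g(1.732273) = 1.732051
x_3 = g(1.732051) = 1.732051
x_4 = g(1.732051) = 1.732051
x_5 = g(1.732051) = 1.732051
x_6 = g(1.732051) = 1.732051
x_7 = g(1.732051) = 1.732051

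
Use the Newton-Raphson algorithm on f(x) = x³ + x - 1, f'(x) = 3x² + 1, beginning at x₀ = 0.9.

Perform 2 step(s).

f(x) = x³ + x - 1
f'(x) = 3x² + 1
x₀ = 0.9

Newton-Raphson formula: x_{n+1} = x_n - f(x_n)/f'(x_n)

Iteration 1:
  f(0.900000) = 0.629000
  f'(0.900000) = 3.430000
  x_1 = 0.900000 - 0.629000/3.430000 = 0.716618
Iteration 2:
  f(0.716618) = 0.084631
  f'(0.716618) = 2.540624
  x_2 = 0.716618 - 0.084631/2.540624 = 0.683307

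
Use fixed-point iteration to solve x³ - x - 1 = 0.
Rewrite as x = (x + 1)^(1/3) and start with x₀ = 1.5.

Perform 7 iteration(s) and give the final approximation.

Equation: x³ - x - 1 = 0
Fixed-point form: x = (x + 1)^(1/3)
x₀ = 1.5

x_1 = g(1.500000) = 1.357209
x_2 = g(1.357209) = 1.330861
x_3 = g(1.330861) = 1.325884
x_4 = g(1.325884) = 1.324939
x_5 = g(1.324939) = 1.324760
x_6 = g(1.324760) = 1.324726
x_7 = g(1.324726) = 1.324719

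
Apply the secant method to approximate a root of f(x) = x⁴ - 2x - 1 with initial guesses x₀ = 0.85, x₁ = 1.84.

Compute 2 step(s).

f(x) = x⁴ - 2x - 1
x₀ = 0.85, x₁ = 1.84

Secant formula: x_{n+1} = x_n - f(x_n)(x_n - x_{n-1})/(f(x_n) - f(x_{n-1}))

Iteration 1:
  f(0.850000) = -2.177994
  f(1.840000) = 6.782287
  x_2 = 1.840000 - 6.782287×(1.840000 - 0.850000)/(6.782287 - (-2.177994))
       = 1.090641
Iteration 2:
  f(1.840000) = 6.782287
  f(1.090641) = -1.766376
  x_3 = 1.090641 - (-1.766376)×(1.090641 - 1.840000)/(-1.766376 - 6.782287)
       = 1.245478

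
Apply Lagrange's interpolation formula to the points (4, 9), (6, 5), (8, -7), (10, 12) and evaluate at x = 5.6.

Lagrange interpolation formula:
P(x) = Σ yᵢ × Lᵢ(x)
where Lᵢ(x) = Π_{j≠i} (x - xⱼ)/(xᵢ - xⱼ)

L_0(5.6) = (5.6 - 6)/(4 - 6) × (5.6 - 8)/(4 - 8) × (5.6 - 10)/(4 - 10) = 0.088000
L_1(5.6) = (5.6 - 4)/(6 - 4) × (5.6 - 8)/(6 - 8) × (5.6 - 10)/(6 - 10) = 1.056000
L_2(5.6) = (5.6 - 4)/(8 - 4) × (5.6 - 6)/(8 - 6) × (5.6 - 10)/(8 - 10) = -0.176000
L_3(5.6) = (5.6 - 4)/(10 - 4) × (5.6 - 6)/(10 - 6) × (5.6 - 8)/(10 - 8) = 0.032000

P(5.6) = 9×L_0(5.6) + 5×L_1(5.6) + (-7)×L_2(5.6) + 12×L_3(5.6)
P(5.6) = 7.688000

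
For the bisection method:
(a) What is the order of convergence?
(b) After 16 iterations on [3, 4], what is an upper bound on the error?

(a) Bisection has linear (order 1) convergence; the error is halved each step.

(b) Error bound = (b-a)/2^n = (4 - 3)/2^{16}
    = 1/2^{16}

(a) 1 (linear); (b) error ≤ 1.53e-05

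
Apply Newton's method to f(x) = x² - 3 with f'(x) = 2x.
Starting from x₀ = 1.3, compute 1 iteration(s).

f(x) = x² - 3
f'(x) = 2x
x₀ = 1.3

Newton-Raphson formula: x_{n+1} = x_n - f(x_n)/f'(x_n)

Iteration 1:
  f(1.300000) = -1.310000
  f'(1.300000) = 2.600000
  x_1 = 1.300000 - (-1.310000)/2.600000 = 1.803846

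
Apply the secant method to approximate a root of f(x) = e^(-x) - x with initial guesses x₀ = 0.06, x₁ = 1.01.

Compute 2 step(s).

f(x) = e^(-x) - x
x₀ = 0.06, x₁ = 1.01

Secant formula: x_{n+1} = x_n - f(x_n)(x_n - x_{n-1})/(f(x_n) - f(x_{n-1}))

Iteration 1:
  f(0.060000) = 0.881765
  f(1.010000) = -0.645781
  x_2 = 1.010000 - (-0.645781)×(1.010000 - 0.060000)/(-0.645781 - 0.881765)
       = 0.608381
Iteration 2:
  f(1.010000) = -0.645781
  f(0.608381) = -0.064149
  x_3 = 0.608381 - (-0.064149)×(0.608381 - 1.010000)/(-0.064149 - (-0.645781))
       = 0.564085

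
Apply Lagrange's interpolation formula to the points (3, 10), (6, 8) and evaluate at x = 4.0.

Lagrange interpolation formula:
P(x) = Σ yᵢ × Lᵢ(x)
where Lᵢ(x) = Π_{j≠i} (x - xⱼ)/(xᵢ - xⱼ)

L_0(4.0) = (4.0 - 6)/(3 - 6) = 0.666667
L_1(4.0) = (4.0 - 3)/(6 - 3) = 0.333333

P(4.0) = 10×L_0(4.0) + 8×L_1(4.0)
P(4.0) = 9.333333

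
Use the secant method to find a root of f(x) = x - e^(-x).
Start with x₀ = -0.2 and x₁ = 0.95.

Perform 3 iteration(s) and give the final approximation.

f(x) = x - e^(-x)
x₀ = -0.2, x₁ = 0.95

Secant formula: x_{n+1} = x_n - f(x_n)(x_n - x_{n-1})/(f(x_n) - f(x_{n-1}))

Iteration 1:
  f(-0.200000) = -1.421403
  f(0.950000) = 0.563259
  x_2 = 0.950000 - 0.563259×(0.950000 - (-0.200000))/(0.563259 - (-1.421403))
       = 0.623623
Iteration 2:
  f(0.950000) = 0.563259
  f(0.623623) = 0.087624
  x_3 = 0.623623 - 0.087624×(0.623623 - 0.950000)/(0.087624 - 0.563259)
       = 0.563496
Iteration 3:
  f(0.623623) = 0.087624
  f(0.563496) = -0.005719
  x_4 = 0.563496 - (-0.005719)×(0.563496 - 0.623623)/(-0.005719 - 0.087624)
       = 0.567180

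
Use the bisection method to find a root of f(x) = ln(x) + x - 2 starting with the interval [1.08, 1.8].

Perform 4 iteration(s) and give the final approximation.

f(x) = ln(x) + x - 2
Initial interval: [1.08, 1.8]

Iteration 1:
  c_1 = (1.080000 + 1.800000)/2 = 1.440000
  f(c_1) = f(1.440000) = -0.195357
  f(a) × f(c) ≥ 0, new interval: [1.440000, 1.800000]
Iteration 2:
  c_2 = (1.440000 + 1.800000)/2 = 1.620000
  f(c_2) = f(1.620000) = 0.102426
  f(a) × f(c) < 0, new interval: [1.440000, 1.620000]
Iteration 3:
  c_3 = (1.440000 + 1.620000)/2 = 1.530000
  f(c_3) = f(1.530000) = -0.044732
  f(a) × f(c) ≥ 0, new interval: [1.530000, 1.620000]
Iteration 4:
  c_4 = (1.530000 + 1.620000)/2 = 1.575000
  f(c_4) = f(1.575000) = 0.029255
  f(a) × f(c) < 0, new interval: [1.530000, 1.575000]

After 4 iteration(s), the approximation is c_4 = 1.575000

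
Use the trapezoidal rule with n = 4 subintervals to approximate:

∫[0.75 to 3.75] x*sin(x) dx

f(x) = x*sin(x)
a = 0.75, b = 3.75, n = 4
h = (b - a)/n = 0.750000

Trapezoidal rule: (h/2)[f(x₀) + 2f(x₁) + 2f(x₂) + ... + f(xₙ)]

x_0 = 0.7500, f(x_0) = 0.511229, coefficient = 1
x_1 = 1.5000, f(x_1) = 1.496242, coefficient = 2
x_2 = 2.2500, f(x_2) = 1.750665, coefficient = 2
x_3 = 3.0000, f(x_3) = 0.423360, coefficient = 2
x_4 = 3.7500, f(x_4) = -2.143355, coefficient = 1

I ≈ (0.750000/2) × 5.708409 = 2.140653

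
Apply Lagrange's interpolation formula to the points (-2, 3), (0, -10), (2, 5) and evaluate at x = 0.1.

Lagrange interpolation formula:
P(x) = Σ yᵢ × Lᵢ(x)
where Lᵢ(x) = Π_{j≠i} (x - xⱼ)/(xᵢ - xⱼ)

L_0(0.1) = (0.1 - 0)/(-2 - 0) × (0.1 - 2)/(-2 - 2) = -0.023750
L_1(0.1) = (0.1 - (-2))/(0 - (-2)) × (0.1 - 2)/(0 - 2) = 0.997500
L_2(0.1) = (0.1 - (-2))/(2 - (-2)) × (0.1 - 0)/(2 - 0) = 0.026250

P(0.1) = 3×L_0(0.1) + (-10)×L_1(0.1) + 5×L_2(0.1)
P(0.1) = -9.915000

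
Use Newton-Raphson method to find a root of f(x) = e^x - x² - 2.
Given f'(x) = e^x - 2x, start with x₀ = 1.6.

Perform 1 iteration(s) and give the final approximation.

f(x) = e^x - x² - 2
f'(x) = e^x - 2x
x₀ = 1.6

Newton-Raphson formula: x_{n+1} = x_n - f(x_n)/f'(x_n)

Iteration 1:
  f(1.600000) = 0.393032
  f'(1.600000) = 1.753032
  x_1 = 1.600000 - 0.393032/1.753032 = 1.375799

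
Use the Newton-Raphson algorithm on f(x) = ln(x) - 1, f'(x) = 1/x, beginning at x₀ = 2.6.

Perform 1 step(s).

f(x) = ln(x) - 1
f'(x) = 1/x
x₀ = 2.6

Newton-Raphson formula: x_{n+1} = x_n - f(x_n)/f'(x_n)

Iteration 1:
  f(2.600000) = -0.044489
  f'(2.600000) = 0.384615
  x_1 = 2.600000 - (-0.044489)/0.384615 = 2.715670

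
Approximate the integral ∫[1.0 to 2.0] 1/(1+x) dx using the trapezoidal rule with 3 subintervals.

f(x) = 1/(1+x)
a = 1.0, b = 2.0, n = 3
h = (b - a)/n = 0.333333

Trapezoidal rule: (h/2)[f(x₀) + 2f(x₁) + 2f(x₂) + ... + f(xₙ)]

x_0 = 1.0000, f(x_0) = 0.500000, coefficient = 1
x_1 = 1.3333, f(x_1) = 0.428571, coefficient = 2
x_2 = 1.6667, f(x_2) = 0.375000, coefficient = 2
x_3 = 2.0000, f(x_3) = 0.333333, coefficient = 1

I ≈ (0.333333/2) × 2.440476 = 0.406746
Exact value: 0.405465
Error: 0.001281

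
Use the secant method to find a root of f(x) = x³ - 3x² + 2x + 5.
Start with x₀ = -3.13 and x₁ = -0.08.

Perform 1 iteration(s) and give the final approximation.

f(x) = x³ - 3x² + 2x + 5
x₀ = -3.13, x₁ = -0.08

Secant formula: x_{n+1} = x_n - f(x_n)(x_n - x_{n-1})/(f(x_n) - f(x_{n-1}))

Iteration 1:
  f(-3.130000) = -61.314997
  f(-0.080000) = 4.820288
  x_2 = -0.080000 - 4.820288×(-0.080000 - (-3.130000))/(4.820288 - (-61.314997))
       = -0.302300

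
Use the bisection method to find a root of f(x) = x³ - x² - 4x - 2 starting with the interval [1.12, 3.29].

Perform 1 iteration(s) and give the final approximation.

f(x) = x³ - x² - 4x - 2
Initial interval: [1.12, 3.29]

Iteration 1:
  c_1 = (1.120000 + 3.290000)/2 = 2.205000
  f(c_1) = f(2.205000) = -4.961260
  f(a) × f(c) ≥ 0, new interval: [2.205000, 3.290000]

After 1 iteration(s), the approximation is c_1 = 2.205000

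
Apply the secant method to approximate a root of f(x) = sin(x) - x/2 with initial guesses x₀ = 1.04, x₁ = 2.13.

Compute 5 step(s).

f(x) = sin(x) - x/2
x₀ = 1.04, x₁ = 2.13

Secant formula: x_{n+1} = x_n - f(x_n)(x_n - x_{n-1})/(f(x_n) - f(x_{n-1}))

Iteration 1:
  f(1.040000) = 0.342404
  f(2.130000) = -0.217322
  x_2 = 2.130000 - (-0.217322)×(2.130000 - 1.040000)/(-0.217322 - 0.342404)
       = 1.706791
Iteration 2:
  f(2.130000) = -0.217322
  f(1.706791) = 0.137371
  x_3 = 1.706791 - 0.137371×(1.706791 - 2.130000)/(0.137371 - (-0.217322))
       = 1.870698
Iteration 3:
  f(1.706791) = 0.137371
  f(1.870698) = 0.020016
  x_4 = 1.870698 - 0.020016×(1.870698 - 1.706791)/(0.020016 - 0.137371)
       = 1.898655
Iteration 4:
  f(1.870698) = 0.020016
  f(1.898655) = -0.002593
  x_5 = 1.898655 - (-0.002593)×(1.898655 - 1.870698)/(-0.002593 - 0.020016)
       = 1.895448
Iteration 5:
  f(1.898655) = -0.002593
  f(1.895448) = 0.000038
  x_6 = 1.895448 - 0.000038×(1.895448 - 1.898655)/(0.000038 - (-0.002593))
       = 1.895494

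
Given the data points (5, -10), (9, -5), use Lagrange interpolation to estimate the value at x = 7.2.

Lagrange interpolation formula:
P(x) = Σ yᵢ × Lᵢ(x)
where Lᵢ(x) = Π_{j≠i} (x - xⱼ)/(xᵢ - xⱼ)

L_0(7.2) = (7.2 - 9)/(5 - 9) = 0.450000
L_1(7.2) = (7.2 - 5)/(9 - 5) = 0.550000

P(7.2) = (-10)×L_0(7.2) + (-5)×L_1(7.2)
P(7.2) = -7.250000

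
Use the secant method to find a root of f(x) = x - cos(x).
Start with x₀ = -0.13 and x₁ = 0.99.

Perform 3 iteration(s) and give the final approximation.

f(x) = x - cos(x)
x₀ = -0.13, x₁ = 0.99

Secant formula: x_{n+1} = x_n - f(x_n)(x_n - x_{n-1})/(f(x_n) - f(x_{n-1}))

Iteration 1:
  f(-0.130000) = -1.121562
  f(0.990000) = 0.441310
  x_2 = 0.990000 - 0.441310×(0.990000 - (-0.130000))/(0.441310 - (-1.121562))
       = 0.673744
Iteration 2:
  f(0.990000) = 0.441310
  f(0.673744) = -0.107747
  x_3 = 0.673744 - (-0.107747)×(0.673744 - 0.990000)/(-0.107747 - 0.441310)
       = 0.735806
Iteration 3:
  f(0.673744) = -0.107747
  f(0.735806) = -0.005484
  x_4 = 0.735806 - (-0.005484)×(0.735806 - 0.673744)/(-0.005484 - (-0.107747))
       = 0.739134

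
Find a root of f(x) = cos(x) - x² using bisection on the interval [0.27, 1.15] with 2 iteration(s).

f(x) = cos(x) - x²
Initial interval: [0.27, 1.15]

Iteration 1:
  c_1 = (0.270000 + 1.150000)/2 = 0.710000
  f(c_1) = f(0.710000) = 0.254262
  f(a) × f(c) ≥ 0, new interval: [0.710000, 1.150000]
Iteration 2:
  c_2 = (0.710000 + 1.150000)/2 = 0.930000
  f(c_2) = f(0.930000) = -0.267066
  f(a) × f(c) < 0, new interval: [0.710000, 0.930000]

After 2 iteration(s), the approximation is c_2 = 0.930000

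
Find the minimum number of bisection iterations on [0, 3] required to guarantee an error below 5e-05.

We need (b-a)/2^n ≤ 5e-05
(3 - 0)/2^n ≤ 5e-05
3/2^n ≤ 5e-05
2^n ≥ 60000
n ≥ log₂(60000) = 15.87
n ≥ 16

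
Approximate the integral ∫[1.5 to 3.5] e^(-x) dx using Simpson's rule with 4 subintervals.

f(x) = e^(-x)
a = 1.5, b = 3.5, n = 4
h = (b - a)/n = 0.500000

Simpson's rule: (h/3)[f(x₀) + 4f(x₁) + 2f(x₂) + ... + f(xₙ)]

x_0 = 1.5000, f(x_0) = 0.223130, coefficient = 1
x_1 = 2.0000, f(x_1) = 0.135335, coefficient = 4
x_2 = 2.5000, f(x_2) = 0.082085, coefficient = 2
x_3 = 3.0000, f(x_3) = 0.049787, coefficient = 4
x_4 = 3.5000, f(x_4) = 0.030197, coefficient = 1

I ≈ (0.500000/3) × 1.157987 = 0.192998
Exact value: 0.192933
Error: 0.000065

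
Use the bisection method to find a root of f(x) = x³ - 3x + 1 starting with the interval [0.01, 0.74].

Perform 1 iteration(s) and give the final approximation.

f(x) = x³ - 3x + 1
Initial interval: [0.01, 0.74]

Iteration 1:
  c_1 = (0.010000 + 0.740000)/2 = 0.375000
  f(c_1) = f(0.375000) = -0.072266
  f(a) × f(c) < 0, new interval: [0.010000, 0.375000]

After 1 iteration(s), the approximation is c_1 = 0.375000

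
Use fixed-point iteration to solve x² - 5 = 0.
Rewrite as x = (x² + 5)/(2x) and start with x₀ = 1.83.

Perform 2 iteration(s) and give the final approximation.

Equation: x² - 5 = 0
Fixed-point form: x = (x² + 5)/(2x)
x₀ = 1.83

x_1 = g(1.830000) = 2.281120
x_2 = g(2.281120) = 2.236513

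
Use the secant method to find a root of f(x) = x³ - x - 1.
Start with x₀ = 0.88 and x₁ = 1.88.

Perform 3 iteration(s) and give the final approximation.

f(x) = x³ - x - 1
x₀ = 0.88, x₁ = 1.88

Secant formula: x_{n+1} = x_n - f(x_n)(x_n - x_{n-1})/(f(x_n) - f(x_{n-1}))

Iteration 1:
  f(0.880000) = -1.198528
  f(1.880000) = 3.764672
  x_2 = 1.880000 - 3.764672×(1.880000 - 0.880000)/(3.764672 - (-1.198528))
       = 1.121483
Iteration 2:
  f(1.880000) = 3.764672
  f(1.121483) = -0.710967
  x_3 = 1.121483 - (-0.710967)×(1.121483 - 1.880000)/(-0.710967 - 3.764672)
       = 1.241975
Iteration 3:
  f(1.121483) = -0.710967
  f(1.241975) = -0.326225
  x_4 = 1.241975 - (-0.326225)×(1.241975 - 1.121483)/(-0.326225 - (-0.710967))
       = 1.344142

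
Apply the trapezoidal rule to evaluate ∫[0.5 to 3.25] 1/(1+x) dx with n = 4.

f(x) = 1/(1+x)
a = 0.5, b = 3.25, n = 4
h = (b - a)/n = 0.687500

Trapezoidal rule: (h/2)[f(x₀) + 2f(x₁) + 2f(x₂) + ... + f(xₙ)]

x_0 = 0.5000, f(x_0) = 0.666667, coefficient = 1
x_1 = 1.1875, f(x_1) = 0.457143, coefficient = 2
x_2 = 1.8750, f(x_2) = 0.347826, coefficient = 2
x_3 = 2.5625, f(x_3) = 0.280702, coefficient = 2
x_4 = 3.2500, f(x_4) = 0.235294, coefficient = 1

I ≈ (0.687500/2) × 3.073302 = 1.056448
Exact value: 1.041454
Error: 0.014994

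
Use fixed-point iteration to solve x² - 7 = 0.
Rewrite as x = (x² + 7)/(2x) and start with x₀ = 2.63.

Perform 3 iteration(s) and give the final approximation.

Equation: x² - 7 = 0
Fixed-point form: x = (x² + 7)/(2x)
x₀ = 2.63

x_1 = g(2.630000) = 2.645798
x_2 = g(2.645798) = 2.645751
x_3 = g(2.645751) = 2.645751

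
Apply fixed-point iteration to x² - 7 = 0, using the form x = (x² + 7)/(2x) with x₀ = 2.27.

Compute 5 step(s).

Equation: x² - 7 = 0
Fixed-point form: x = (x² + 7)/(2x)
x₀ = 2.27

x_1 = g(2.270000) = 2.676850
x_2 = g(2.676850) = 2.645932
x_3 = g(2.645932) = 2.645751
x_4 = g(2.645751) = 2.645751
x_5 = g(2.645751) = 2.645751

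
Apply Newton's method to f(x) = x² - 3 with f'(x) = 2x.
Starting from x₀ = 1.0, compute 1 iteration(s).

f(x) = x² - 3
f'(x) = 2x
x₀ = 1.0

Newton-Raphson formula: x_{n+1} = x_n - f(x_n)/f'(x_n)

Iteration 1:
  f(1.000000) = -2.000000
  f'(1.000000) = 2.000000
  x_1 = 1.000000 - (-2.000000)/2.000000 = 2.000000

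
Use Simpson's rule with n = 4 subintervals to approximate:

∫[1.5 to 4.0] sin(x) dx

f(x) = sin(x)
a = 1.5, b = 4.0, n = 4
h = (b - a)/n = 0.625000

Simpson's rule: (h/3)[f(x₀) + 4f(x₁) + 2f(x₂) + ... + f(xₙ)]

x_0 = 1.5000, f(x_0) = 0.997495, coefficient = 1
x_1 = 2.1250, f(x_1) = 0.850320, coefficient = 4
x_2 = 2.7500, f(x_2) = 0.381661, coefficient = 2
x_3 = 3.3750, f(x_3) = -0.231294, coefficient = 4
x_4 = 4.0000, f(x_4) = -0.756802, coefficient = 1

I ≈ (0.625000/3) × 3.480118 = 0.725025
Exact value: 0.724381
Error: 0.000644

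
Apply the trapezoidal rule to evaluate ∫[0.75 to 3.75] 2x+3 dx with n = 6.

f(x) = 2x+3
a = 0.75, b = 3.75, n = 6
h = (b - a)/n = 0.500000

Trapezoidal rule: (h/2)[f(x₀) + 2f(x₁) + 2f(x₂) + ... + f(xₙ)]

x_0 = 0.7500, f(x_0) = 4.500000, coefficient = 1
x_1 = 1.2500, f(x_1) = 5.500000, coefficient = 2
x_2 = 1.7500, f(x_2) = 6.500000, coefficient = 2
x_3 = 2.2500, f(x_3) = 7.500000, coefficient = 2
x_4 = 2.7500, f(x_4) = 8.500000, coefficient = 2
x_5 = 3.2500, f(x_5) = 9.500000, coefficient = 2
x_6 = 3.7500, f(x_6) = 10.500000, coefficient = 1

I ≈ (0.500000/2) × 90.000000 = 22.500000
Exact value: 22.500000
Error: 0.000000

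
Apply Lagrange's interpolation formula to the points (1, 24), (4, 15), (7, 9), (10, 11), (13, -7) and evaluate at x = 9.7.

Lagrange interpolation formula:
P(x) = Σ yᵢ × Lᵢ(x)
where Lᵢ(x) = Π_{j≠i} (x - xⱼ)/(xᵢ - xⱼ)

L_0(9.7) = (9.7 - 4)/(1 - 4) × (9.7 - 7)/(1 - 7) × (9.7 - 10)/(1 - 10) × (9.7 - 13)/(1 - 13) = 0.007838
L_1(9.7) = (9.7 - 1)/(4 - 1) × (9.7 - 7)/(4 - 7) × (9.7 - 10)/(4 - 10) × (9.7 - 13)/(4 - 13) = -0.047850
L_2(9.7) = (9.7 - 1)/(7 - 1) × (9.7 - 4)/(7 - 4) × (9.7 - 10)/(7 - 10) × (9.7 - 13)/(7 - 13) = 0.151525
L_3(9.7) = (9.7 - 1)/(10 - 1) × (9.7 - 4)/(10 - 4) × (9.7 - 7)/(10 - 7) × (9.7 - 13)/(10 - 13) = 0.909150
L_4(9.7) = (9.7 - 1)/(13 - 1) × (9.7 - 4)/(13 - 4) × (9.7 - 7)/(13 - 7) × (9.7 - 10)/(13 - 10) = -0.020663

P(9.7) = 24×L_0(9.7) + 15×L_1(9.7) + 9×L_2(9.7) + 11×L_3(9.7) + (-7)×L_4(9.7)
P(9.7) = 10.979363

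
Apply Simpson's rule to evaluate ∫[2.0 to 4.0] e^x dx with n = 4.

f(x) = e^x
a = 2.0, b = 4.0, n = 4
h = (b - a)/n = 0.500000

Simpson's rule: (h/3)[f(x₀) + 4f(x₁) + 2f(x₂) + ... + f(xₙ)]

x_0 = 2.0000, f(x_0) = 7.389056, coefficient = 1
x_1 = 2.5000, f(x_1) = 12.182494, coefficient = 4
x_2 = 3.0000, f(x_2) = 20.085537, coefficient = 2
x_3 = 3.5000, f(x_3) = 33.115452, coefficient = 4
x_4 = 4.0000, f(x_4) = 54.598150, coefficient = 1

I ≈ (0.500000/3) × 283.350064 = 47.225011
Exact value: 47.209094
Error: 0.015917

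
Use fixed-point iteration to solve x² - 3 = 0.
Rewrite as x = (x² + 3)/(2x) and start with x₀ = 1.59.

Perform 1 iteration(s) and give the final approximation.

Equation: x² - 3 = 0
Fixed-point form: x = (x² + 3)/(2x)
x₀ = 1.59

x_1 = g(1.590000) = 1.738396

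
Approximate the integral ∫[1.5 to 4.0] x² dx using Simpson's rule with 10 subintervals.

f(x) = x²
a = 1.5, b = 4.0, n = 10
h = (b - a)/n = 0.250000

Simpson's rule: (h/3)[f(x₀) + 4f(x₁) + 2f(x₂) + ... + f(xₙ)]

x_0 = 1.5000, f(x_0) = 2.250000, coefficient = 1
x_1 = 1.7500, f(x_1) = 3.062500, coefficient = 4
x_2 = 2.0000, f(x_2) = 4.000000, coefficient = 2
x_3 = 2.2500, f(x_3) = 5.062500, coefficient = 4
x_4 = 2.5000, f(x_4) = 6.250000, coefficient = 2
x_5 = 2.7500, f(x_5) = 7.562500, coefficient = 4
x_6 = 3.0000, f(x_6) = 9.000000, coefficient = 2
x_7 = 3.2500, f(x_7) = 10.562500, coefficient = 4
x_8 = 3.5000, f(x_8) = 12.250000, coefficient = 2
x_9 = 3.7500, f(x_9) = 14.062500, coefficient = 4
x_10 = 4.0000, f(x_10) = 16.000000, coefficient = 1

I ≈ (0.250000/3) × 242.500000 = 20.208333
Exact value: 20.208333
Error: 0.000000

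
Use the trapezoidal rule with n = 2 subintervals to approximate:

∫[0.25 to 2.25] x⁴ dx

f(x) = x⁴
a = 0.25, b = 2.25, n = 2
h = (b - a)/n = 1.000000

Trapezoidal rule: (h/2)[f(x₀) + 2f(x₁) + 2f(x₂) + ... + f(xₙ)]

x_0 = 0.2500, f(x_0) = 0.003906, coefficient = 1
x_1 = 1.2500, f(x_1) = 2.441406, coefficient = 2
x_2 = 2.2500, f(x_2) = 25.628906, coefficient = 1

I ≈ (1.000000/2) × 30.515625 = 15.257812
Exact value: 11.532812
Error: 3.725000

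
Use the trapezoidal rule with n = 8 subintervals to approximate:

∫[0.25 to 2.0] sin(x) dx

f(x) = sin(x)
a = 0.25, b = 2.0, n = 8
h = (b - a)/n = 0.218750

Trapezoidal rule: (h/2)[f(x₀) + 2f(x₁) + 2f(x₂) + ... + f(xₙ)]

x_0 = 0.2500, f(x_0) = 0.247404, coefficient = 1
x_1 = 0.4688, f(x_1) = 0.451771, coefficient = 2
x_2 = 0.6875, f(x_2) = 0.634607, coefficient = 2
x_3 = 0.9062, f(x_3) = 0.787197, coefficient = 2
x_4 = 1.1250, f(x_4) = 0.902268, coefficient = 2
x_5 = 1.3438, f(x_5) = 0.974336, coefficient = 2
x_6 = 1.5625, f(x_6) = 0.999966, coefficient = 2
x_7 = 1.7812, f(x_7) = 0.977936, coefficient = 2
x_8 = 2.0000, f(x_8) = 0.909297, coefficient = 1

I ≈ (0.218750/2) × 12.612862 = 1.379532
Exact value: 1.385059
Error: 0.005528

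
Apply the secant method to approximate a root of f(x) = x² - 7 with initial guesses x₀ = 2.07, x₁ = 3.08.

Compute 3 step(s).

f(x) = x² - 7
x₀ = 2.07, x₁ = 3.08

Secant formula: x_{n+1} = x_n - f(x_n)(x_n - x_{n-1})/(f(x_n) - f(x_{n-1}))

Iteration 1:
  f(2.070000) = -2.715100
  f(3.080000) = 2.486400
  x_2 = 3.080000 - 2.486400×(3.080000 - 2.070000)/(2.486400 - (-2.715100))
       = 2.597204
Iteration 2:
  f(3.080000) = 2.486400
  f(2.597204) = -0.254532
  x_3 = 2.597204 - (-0.254532)×(2.597204 - 3.080000)/(-0.254532 - 2.486400)
       = 2.642038
Iteration 3:
  f(2.597204) = -0.254532
  f(2.642038) = -0.019636
  x_4 = 2.642038 - (-0.019636)×(2.642038 - 2.597204)/(-0.019636 - (-0.254532))
       = 2.645786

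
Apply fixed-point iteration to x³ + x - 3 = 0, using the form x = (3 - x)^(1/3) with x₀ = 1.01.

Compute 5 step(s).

Equation: x³ + x - 3 = 0
Fixed-point form: x = (3 - x)^(1/3)
x₀ = 1.01

x_1 = g(1.010000) = 1.257818
x_2 = g(1.257818) = 1.203274
x_3 = g(1.203274) = 1.215702
x_4 = g(1.215702) = 1.212893
x_5 = g(1.212893) = 1.213529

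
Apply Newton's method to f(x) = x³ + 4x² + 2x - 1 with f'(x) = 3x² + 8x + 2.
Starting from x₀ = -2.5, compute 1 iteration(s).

f(x) = x³ + 4x² + 2x - 1
f'(x) = 3x² + 8x + 2
x₀ = -2.5

Newton-Raphson formula: x_{n+1} = x_n - f(x_n)/f'(x_n)

Iteration 1:
  f(-2.500000) = 3.375000
  f'(-2.500000) = 0.750000
  x_1 = -2.500000 - 3.375000/0.750000 = -7.000000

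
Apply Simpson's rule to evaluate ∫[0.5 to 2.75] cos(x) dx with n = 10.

f(x) = cos(x)
a = 0.5, b = 2.75, n = 10
h = (b - a)/n = 0.225000

Simpson's rule: (h/3)[f(x₀) + 4f(x₁) + 2f(x₂) + ... + f(xₙ)]

x_0 = 0.5000, f(x_0) = 0.877583, coefficient = 1
x_1 = 0.7250, f(x_1) = 0.748499, coefficient = 4
x_2 = 0.9500, f(x_2) = 0.581683, coefficient = 2
x_3 = 1.1750, f(x_3) = 0.385543, coefficient = 4
x_4 = 1.4000, f(x_4) = 0.169967, coefficient = 2
x_5 = 1.6250, f(x_5) = -0.054177, coefficient = 4
x_6 = 1.8500, f(x_6) = -0.275590, coefficient = 2
x_7 = 2.0750, f(x_7) = -0.483110, coefficient = 4
x_8 = 2.3000, f(x_8) = -0.666276, coefficient = 2
x_9 = 2.5250, f(x_9) = -0.815854, coefficient = 4
x_10 = 2.7500, f(x_10) = -0.924302, coefficient = 1

I ≈ (0.225000/3) × -1.303546 = -0.097766
Exact value: -0.097765
Error: 0.000001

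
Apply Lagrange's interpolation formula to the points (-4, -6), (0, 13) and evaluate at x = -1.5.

Lagrange interpolation formula:
P(x) = Σ yᵢ × Lᵢ(x)
where Lᵢ(x) = Π_{j≠i} (x - xⱼ)/(xᵢ - xⱼ)

L_0(-1.5) = (-1.5 - 0)/(-4 - 0) = 0.375000
L_1(-1.5) = (-1.5 - (-4))/(0 - (-4)) = 0.625000

P(-1.5) = (-6)×L_0(-1.5) + 13×L_1(-1.5)
P(-1.5) = 5.875000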